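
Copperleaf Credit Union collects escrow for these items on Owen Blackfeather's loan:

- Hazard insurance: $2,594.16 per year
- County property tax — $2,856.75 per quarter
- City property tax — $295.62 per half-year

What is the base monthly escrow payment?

$1,217.70

Hazard insurance = $2,594.16 per year
County property tax = $2,856.75 × 4 = $11,427.00 per year
City property tax = $295.62 × 2 = $591.24 per year
Annual escrow total = $2,594.16 + $11,427.00 + $591.24 = $14,612.40
Monthly = $14,612.40 / 12 = $1,217.70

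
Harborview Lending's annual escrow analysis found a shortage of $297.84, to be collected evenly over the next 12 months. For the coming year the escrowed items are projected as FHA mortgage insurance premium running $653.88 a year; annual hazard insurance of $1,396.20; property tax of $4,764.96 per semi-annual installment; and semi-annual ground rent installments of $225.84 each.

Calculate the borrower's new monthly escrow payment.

FHA mortgage insurance premium = $653.88/yr
Hazard insurance = $1,396.20/yr
Property tax = $4,764.96 × 2 = $9,529.92/yr
Ground rent = $225.84 × 2 = $451.68/yr
Total annual escrow = $653.88 + $1,396.20 + $9,529.92 + $451.68 = $12,031.68
Monthly = $12,031.68 / 12 = $1,002.64
Monthly shortage recovery: $297.84 ÷ 12 = $24.82
New monthly escrow = $1,002.64 + $24.82 = $1,027.46

$1,027.46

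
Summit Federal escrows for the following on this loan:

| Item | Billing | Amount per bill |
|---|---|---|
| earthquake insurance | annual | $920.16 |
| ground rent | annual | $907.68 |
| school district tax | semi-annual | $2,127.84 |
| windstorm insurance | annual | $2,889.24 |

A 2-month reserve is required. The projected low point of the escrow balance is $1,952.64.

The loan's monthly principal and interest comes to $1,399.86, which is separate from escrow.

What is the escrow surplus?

$457.18

Earthquake insurance: $920.16 annually
Ground rent: $907.68 annually
School district tax: $2,127.84 × 2 = $4,255.68 annually
Windstorm insurance: $2,889.24 annually
Total annual escrow = $920.16 + $907.68 + $4,255.68 + $2,889.24 = $8,972.76
Base monthly escrow = $8,972.76 ÷ 12 = $747.73
Cushion = 2 × $747.73 = $1,495.46
Excess over cushion: $1,952.64 − $1,495.46 = $457.18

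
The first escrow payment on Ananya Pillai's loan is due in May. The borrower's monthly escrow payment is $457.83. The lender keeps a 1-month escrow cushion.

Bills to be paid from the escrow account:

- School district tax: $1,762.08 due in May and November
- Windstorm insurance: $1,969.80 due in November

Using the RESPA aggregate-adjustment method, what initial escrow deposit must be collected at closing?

$2,746.98

Cushion = 1 × $457.83 = $457.83
Trial balance (start $0, +$457.83 each month, − disbursements):
  May: +$457.83 − $1,762.08 → -$1,304.25
  Jun: +$457.83 → -$846.42
  Jul: +$457.83 → -$388.59
  Aug: +$457.83 → $69.24
  Sep: +$457.83 → $527.07
  Oct: +$457.83 → $984.90
  Nov: +$457.83 − $3,731.88 → -$2,289.15
  Dec: +$457.83 → -$1,831.32
  Jan: +$457.83 → -$1,373.49
  Feb: +$457.83 → -$915.66
  Mar: +$457.83 → -$457.83
  Apr: +$457.83 → $0.00
Lowest trial balance = -$2,289.15 (Nov)
Initial deposit = cushion − low point = $457.83 − (-$2,289.15) = $2,746.98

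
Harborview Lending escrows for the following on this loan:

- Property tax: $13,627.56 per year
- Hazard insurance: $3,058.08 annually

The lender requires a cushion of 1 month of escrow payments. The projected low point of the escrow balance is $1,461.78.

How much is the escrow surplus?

$71.31

Property tax — $13,627.56
Hazard insurance — $3,058.08
Yearly total = $13,627.56 + $3,058.08 = $16,685.64
Monthly = $16,685.64 / 12 = $1,390.47
Required reserve = 1 × $1,390.47 = $1,390.47
Excess over cushion: $1,461.78 − $1,390.47 = $71.31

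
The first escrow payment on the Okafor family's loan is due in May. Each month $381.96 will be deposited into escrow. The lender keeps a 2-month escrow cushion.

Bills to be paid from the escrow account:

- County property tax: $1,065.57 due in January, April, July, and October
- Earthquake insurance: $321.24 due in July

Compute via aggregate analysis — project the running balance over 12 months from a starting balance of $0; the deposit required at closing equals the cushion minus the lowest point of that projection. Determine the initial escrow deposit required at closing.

Cushion = 2 × $381.96 = $763.92
Trial balance (start $0, +$381.96 each month, − disbursements):
  May: +$381.96 → $381.96
  Jun: +$381.96 → $763.92
  Jul: +$381.96 − $1,386.81 → -$240.93
  Aug: +$381.96 → $141.03
  Sep: +$381.96 → $522.99
  Oct: +$381.96 − $1,065.57 → -$160.62
  Nov: +$381.96 → $221.34
  Dec: +$381.96 → $603.30
  Jan: +$381.96 − $1,065.57 → -$80.31
  Feb: +$381.96 → $301.65
  Mar: +$381.96 → $683.61
  Apr: +$381.96 − $1,065.57 → $0.00
Lowest trial balance = -$240.93 (Jul)
Initial deposit = cushion − low point = $763.92 − (-$240.93) = $1,004.85

$1,004.85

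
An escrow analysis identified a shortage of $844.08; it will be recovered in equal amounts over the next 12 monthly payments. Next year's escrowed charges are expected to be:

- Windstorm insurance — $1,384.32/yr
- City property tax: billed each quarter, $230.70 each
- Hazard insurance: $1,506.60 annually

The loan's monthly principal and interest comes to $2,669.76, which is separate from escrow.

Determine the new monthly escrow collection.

Windstorm insurance = $1,384.32
City property tax = $230.70 × 4 = $922.80
Hazard insurance = $1,506.60
Annual escrow total = $3,813.72
Monthly escrow = $3,813.72 ÷ 12 = $317.81
Shortage per month = $844.08 ÷ 12 = $70.34
Adjusted monthly = $317.81 + $70.34 = $388.15

$388.15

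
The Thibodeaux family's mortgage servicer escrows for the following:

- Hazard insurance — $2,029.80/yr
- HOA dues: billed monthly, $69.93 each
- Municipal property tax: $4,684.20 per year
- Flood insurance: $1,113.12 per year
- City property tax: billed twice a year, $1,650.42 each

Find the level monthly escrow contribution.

Hazard insurance: $2,029.80
HOA dues: $69.93 × 12 = $839.16
Municipal property tax: $4,684.20
Flood insurance: $1,113.12
City property tax: $1,650.42 × 2 = $3,300.84
Total per year = $2,029.80 + $839.16 + $4,684.20 + $1,113.12 + $3,300.84 = $11,967.12
Per month = $11,967.12 / 12 = $997.26

$997.26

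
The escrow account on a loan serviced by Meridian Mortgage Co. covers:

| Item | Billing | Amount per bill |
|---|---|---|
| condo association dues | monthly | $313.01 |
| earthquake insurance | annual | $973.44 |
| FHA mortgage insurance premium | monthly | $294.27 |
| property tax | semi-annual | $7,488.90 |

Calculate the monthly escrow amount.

$1,936.55

Condo association dues — $313.01 × 12 = $3,756.12 annually
Earthquake insurance — $973.44 annually
FHA mortgage insurance premium — $294.27 × 12 = $3,531.24 annually
Property tax — $7,488.90 × 2 = $14,977.80 annually
Yearly total = $23,238.60
Monthly escrow = $23,238.60 / 12 = $1,936.55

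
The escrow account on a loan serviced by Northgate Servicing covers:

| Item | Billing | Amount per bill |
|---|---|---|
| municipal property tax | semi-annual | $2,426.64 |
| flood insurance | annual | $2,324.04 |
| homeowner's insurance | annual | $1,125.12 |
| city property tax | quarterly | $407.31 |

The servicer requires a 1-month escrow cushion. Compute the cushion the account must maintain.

Municipal property tax = $2,426.64 × 2 = $4,853.28/yr
Flood insurance = $2,324.04/yr
Homeowner's insurance = $1,125.12/yr
City property tax = $407.31 × 4 = $1,629.24/yr
Total per year = $4,853.28 + $2,324.04 + $1,125.12 + $1,629.24 = $9,931.68
Per month = $9,931.68 ÷ 12 = $827.64
Required cushion = 1 × $827.64 = $827.64

$827.64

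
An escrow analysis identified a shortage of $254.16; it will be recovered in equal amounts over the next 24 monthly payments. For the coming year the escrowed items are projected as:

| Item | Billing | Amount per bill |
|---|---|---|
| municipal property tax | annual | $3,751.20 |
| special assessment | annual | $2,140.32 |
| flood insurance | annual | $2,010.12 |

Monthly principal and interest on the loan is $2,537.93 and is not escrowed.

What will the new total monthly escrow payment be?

Municipal property tax = $3,751.20 per year
Special assessment = $2,140.32 per year
Flood insurance = $2,010.12 per year
Yearly total = $3,751.20 + $2,140.32 + $2,010.12 = $7,901.64
Monthly escrow = $7,901.64 / 12 = $658.47
Shortage per month = $254.16 ÷ 24 = $10.59
Adjusted monthly = $658.47 + $10.59 = $669.06

$669.06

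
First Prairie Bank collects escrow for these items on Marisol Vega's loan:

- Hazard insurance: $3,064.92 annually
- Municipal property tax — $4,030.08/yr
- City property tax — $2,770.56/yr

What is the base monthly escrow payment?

Hazard insurance = $3,064.92/yr
Municipal property tax = $4,030.08/yr
City property tax = $2,770.56/yr
Combined annual = $9,865.56
Per month = $9,865.56 / 12 = $822.13

$822.13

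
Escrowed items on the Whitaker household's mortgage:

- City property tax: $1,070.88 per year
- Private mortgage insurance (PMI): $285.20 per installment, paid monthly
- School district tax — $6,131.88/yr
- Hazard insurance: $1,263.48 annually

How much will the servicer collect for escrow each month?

$990.72

City property tax: $1,070.88 per year
Private mortgage insurance (PMI): $285.20 × 12 = $3,422.40 per year
School district tax: $6,131.88 per year
Hazard insurance: $1,263.48 per year
Combined annual = $11,888.64
Base monthly escrow = $11,888.64 / 12 = $990.72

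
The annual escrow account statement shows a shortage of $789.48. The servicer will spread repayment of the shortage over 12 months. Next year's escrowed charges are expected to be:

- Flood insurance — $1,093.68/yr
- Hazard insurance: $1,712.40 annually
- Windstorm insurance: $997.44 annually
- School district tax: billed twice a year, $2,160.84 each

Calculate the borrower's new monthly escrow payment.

Flood insurance = $1,093.68 annually
Hazard insurance = $1,712.40 annually
Windstorm insurance = $997.44 annually
School district tax = $2,160.84 × 2 = $4,321.68 annually
Annual escrow total = $8,125.20
Monthly = $8,125.20 ÷ 12 = $677.10
Monthly shortage recovery: $789.48 ÷ 12 = $65.79
Adjusted monthly = $677.10 + $65.79 = $742.89

$742.89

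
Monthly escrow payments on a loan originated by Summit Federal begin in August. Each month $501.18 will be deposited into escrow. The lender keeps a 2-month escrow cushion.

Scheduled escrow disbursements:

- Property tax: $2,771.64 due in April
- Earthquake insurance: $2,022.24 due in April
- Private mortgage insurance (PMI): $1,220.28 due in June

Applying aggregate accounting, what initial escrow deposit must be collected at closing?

$1,503.54

Cushion = 2 × $501.18 = $1,002.36
Trial balance (start $0, +$501.18 each month, − disbursements):
  Aug: +$501.18 → $501.18
  Sep: +$501.18 → $1,002.36
  Oct: +$501.18 → $1,503.54
  Nov: +$501.18 → $2,004.72
  Dec: +$501.18 → $2,505.90
  Jan: +$501.18 → $3,007.08
  Feb: +$501.18 → $3,508.26
  Mar: +$501.18 → $4,009.44
  Apr: +$501.18 − $4,793.88 → -$283.26
  May: +$501.18 → $217.92
  Jun: +$501.18 − $1,220.28 → -$501.18
  Jul: +$501.18 → $0.00
Lowest trial balance = -$501.18 (Jun)
Initial deposit = cushion − low point = $1,002.36 − (-$501.18) = $1,503.54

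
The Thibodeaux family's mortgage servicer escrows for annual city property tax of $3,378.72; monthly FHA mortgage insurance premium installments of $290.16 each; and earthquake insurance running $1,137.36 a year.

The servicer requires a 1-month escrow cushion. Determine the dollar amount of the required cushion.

City property tax: $3,378.72 per year
FHA mortgage insurance premium: $290.16 × 12 = $3,481.92 per year
Earthquake insurance: $1,137.36 per year
Combined annual = $3,378.72 + $3,481.92 + $1,137.36 = $7,998.00
Base monthly escrow = $7,998.00 / 12 = $666.50
Reserve = 1 × $666.50 = $666.50

$666.50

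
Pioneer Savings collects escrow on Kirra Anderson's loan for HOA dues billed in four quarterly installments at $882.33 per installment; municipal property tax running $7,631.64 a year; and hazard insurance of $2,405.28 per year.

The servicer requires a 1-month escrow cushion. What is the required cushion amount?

HOA dues: $882.33 × 4 = $3,529.32
Municipal property tax: $7,631.64
Hazard insurance: $2,405.28
Total per year = $3,529.32 + $7,631.64 + $2,405.28 = $13,566.24
Per month = $13,566.24 / 12 = $1,130.52
Cushion = 1 × $1,130.52 = $1,130.52

$1,130.52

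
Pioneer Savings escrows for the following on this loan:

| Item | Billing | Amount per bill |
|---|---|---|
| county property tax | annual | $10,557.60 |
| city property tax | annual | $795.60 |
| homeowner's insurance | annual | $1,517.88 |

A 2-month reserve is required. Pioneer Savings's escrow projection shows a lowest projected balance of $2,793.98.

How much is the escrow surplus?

County property tax = $10,557.60/yr
City property tax = $795.60/yr
Homeowner's insurance = $1,517.88/yr
Annual escrow total = $10,557.60 + $795.60 + $1,517.88 = $12,871.08
Base monthly escrow = $12,871.08 ÷ 12 = $1,072.59
Cushion = 2 × $1,072.59 = $2,145.18
Surplus = $2,793.98 − $2,145.18 = $648.80

$648.80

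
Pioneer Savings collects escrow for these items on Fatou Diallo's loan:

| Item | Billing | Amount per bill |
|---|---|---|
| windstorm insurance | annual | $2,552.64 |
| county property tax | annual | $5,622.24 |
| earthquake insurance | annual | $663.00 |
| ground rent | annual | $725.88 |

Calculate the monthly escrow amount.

Windstorm insurance: $2,552.64 per year
County property tax: $5,622.24 per year
Earthquake insurance: $663.00 per year
Ground rent: $725.88 per year
Combined annual = $9,563.76
Monthly escrow = $9,563.76 ÷ 12 = $796.98

$796.98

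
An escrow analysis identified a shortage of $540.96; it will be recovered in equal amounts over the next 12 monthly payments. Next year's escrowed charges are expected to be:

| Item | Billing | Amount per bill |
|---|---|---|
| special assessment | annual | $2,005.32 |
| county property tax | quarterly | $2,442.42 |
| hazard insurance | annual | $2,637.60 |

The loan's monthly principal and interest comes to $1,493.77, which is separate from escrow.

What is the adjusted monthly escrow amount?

Special assessment = $2,005.32 per year
County property tax = $2,442.42 × 4 = $9,769.68 per year
Hazard insurance = $2,637.60 per year
Total annual escrow = $14,412.60
Monthly = $14,412.60 ÷ 12 = $1,201.05
Monthly shortage recovery: $540.96 ÷ 12 = $45.08
Adjusted monthly = $1,201.05 + $45.08 = $1,246.13

$1,246.13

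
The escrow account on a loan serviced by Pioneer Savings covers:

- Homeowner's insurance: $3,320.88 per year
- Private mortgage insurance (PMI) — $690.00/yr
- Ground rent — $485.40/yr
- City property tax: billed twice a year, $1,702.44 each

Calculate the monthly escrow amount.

Homeowner's insurance: $3,320.88 annually
Private mortgage insurance (PMI): $690.00 annually
Ground rent: $485.40 annually
City property tax: $1,702.44 × 2 = $3,404.88 annually
Total annual escrow = $3,320.88 + $690.00 + $485.40 + $3,404.88 = $7,901.16
Monthly = $7,901.16 / 12 = $658.43

$658.43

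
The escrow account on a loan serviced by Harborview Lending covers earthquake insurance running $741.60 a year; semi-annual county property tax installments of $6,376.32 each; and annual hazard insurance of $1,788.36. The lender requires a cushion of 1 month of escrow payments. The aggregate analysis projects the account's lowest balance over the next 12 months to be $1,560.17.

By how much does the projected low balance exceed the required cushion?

Earthquake insurance — $741.60
County property tax — $6,376.32 × 2 = $12,752.64
Hazard insurance — $1,788.36
Combined annual = $741.60 + $12,752.64 + $1,788.36 = $15,282.60
Monthly = $15,282.60 / 12 = $1,273.55
Required cushion = 1 × $1,273.55 = $1,273.55
Excess over cushion: $1,560.17 − $1,273.55 = $286.62

$286.62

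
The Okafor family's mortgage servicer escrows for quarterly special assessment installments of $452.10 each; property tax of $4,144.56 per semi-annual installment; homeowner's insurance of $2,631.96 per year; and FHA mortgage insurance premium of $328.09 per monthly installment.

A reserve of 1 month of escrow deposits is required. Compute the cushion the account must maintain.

$1,388.88

Special assessment: $452.10 × 4 = $1,808.40 annually
Property tax: $4,144.56 × 2 = $8,289.12 annually
Homeowner's insurance: $2,631.96 annually
FHA mortgage insurance premium: $328.09 × 12 = $3,937.08 annually
Combined annual = $1,808.40 + $8,289.12 + $2,631.96 + $3,937.08 = $16,666.56
Monthly = $16,666.56 / 12 = $1,388.88
Reserve = 1 × $1,388.88 = $1,388.88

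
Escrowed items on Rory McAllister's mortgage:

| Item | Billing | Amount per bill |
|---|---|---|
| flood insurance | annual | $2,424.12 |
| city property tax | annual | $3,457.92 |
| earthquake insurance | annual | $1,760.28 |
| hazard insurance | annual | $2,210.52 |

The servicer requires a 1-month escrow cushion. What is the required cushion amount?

Flood insurance = $2,424.12 per year
City property tax = $3,457.92 per year
Earthquake insurance = $1,760.28 per year
Hazard insurance = $2,210.52 per year
Total annual escrow = $2,424.12 + $3,457.92 + $1,760.28 + $2,210.52 = $9,852.84
Monthly escrow = $9,852.84 / 12 = $821.07
Required cushion = 1 × $821.07 = $821.07

$821.07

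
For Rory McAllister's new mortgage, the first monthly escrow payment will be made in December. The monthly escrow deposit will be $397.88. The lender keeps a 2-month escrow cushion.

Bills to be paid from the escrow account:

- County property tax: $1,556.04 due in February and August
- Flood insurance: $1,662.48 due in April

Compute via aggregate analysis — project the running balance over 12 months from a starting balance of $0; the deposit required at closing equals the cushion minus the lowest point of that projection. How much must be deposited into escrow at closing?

$2,024.88

Cushion = 2 × $397.88 = $795.76
Trial balance (start $0, +$397.88 each month, − disbursements):
  Dec: +$397.88 → $397.88
  Jan: +$397.88 → $795.76
  Feb: +$397.88 − $1,556.04 → -$362.40
  Mar: +$397.88 → $35.48
  Apr: +$397.88 − $1,662.48 → -$1,229.12
  May: +$397.88 → -$831.24
  Jun: +$397.88 → -$433.36
  Jul: +$397.88 → -$35.48
  Aug: +$397.88 − $1,556.04 → -$1,193.64
  Sep: +$397.88 → -$795.76
  Oct: +$397.88 → -$397.88
  Nov: +$397.88 → $0.00
Lowest trial balance = -$1,229.12 (Apr)
Initial deposit = cushion − low point = $795.76 − (-$1,229.12) = $2,024.88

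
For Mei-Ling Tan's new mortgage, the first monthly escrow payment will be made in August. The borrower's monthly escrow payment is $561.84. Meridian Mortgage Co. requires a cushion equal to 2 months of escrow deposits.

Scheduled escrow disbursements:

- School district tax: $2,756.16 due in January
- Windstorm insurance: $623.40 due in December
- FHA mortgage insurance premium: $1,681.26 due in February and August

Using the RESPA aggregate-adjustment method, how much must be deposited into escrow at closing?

Cushion = 2 × $561.84 = $1,123.68
Trial balance (start $0, +$561.84 each month, − disbursements):
  Aug: +$561.84 − $1,681.26 → -$1,119.42
  Sep: +$561.84 → -$557.58
  Oct: +$561.84 → $4.26
  Nov: +$561.84 → $566.10
  Dec: +$561.84 − $623.40 → $504.54
  Jan: +$561.84 − $2,756.16 → -$1,689.78
  Feb: +$561.84 − $1,681.26 → -$2,809.20
  Mar: +$561.84 → -$2,247.36
  Apr: +$561.84 → -$1,685.52
  May: +$561.84 → -$1,123.68
  Jun: +$561.84 → -$561.84
  Jul: +$561.84 → $0.00
Lowest trial balance = -$2,809.20 (Feb)
Initial deposit = cushion − low point = $1,123.68 − (-$2,809.20) = $3,932.88

$3,932.88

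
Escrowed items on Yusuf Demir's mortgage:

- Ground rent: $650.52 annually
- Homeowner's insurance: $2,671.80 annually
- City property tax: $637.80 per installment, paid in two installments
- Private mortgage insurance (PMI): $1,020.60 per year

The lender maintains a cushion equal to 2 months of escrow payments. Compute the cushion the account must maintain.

Ground rent: $650.52
Homeowner's insurance: $2,671.80
City property tax: $637.80 × 2 = $1,275.60
Private mortgage insurance (PMI): $1,020.60
Yearly total = $650.52 + $2,671.80 + $1,275.60 + $1,020.60 = $5,618.52
Base monthly escrow = $5,618.52 / 12 = $468.21
Reserve = 2 × $468.21 = $936.42

$936.42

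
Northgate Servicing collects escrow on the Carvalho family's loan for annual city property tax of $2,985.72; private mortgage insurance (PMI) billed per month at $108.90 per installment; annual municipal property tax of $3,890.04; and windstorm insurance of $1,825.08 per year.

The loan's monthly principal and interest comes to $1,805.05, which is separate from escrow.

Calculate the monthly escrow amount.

City property tax — $2,985.72 annually
Private mortgage insurance (PMI) — $108.90 × 12 = $1,306.80 annually
Municipal property tax — $3,890.04 annually
Windstorm insurance — $1,825.08 annually
Yearly total = $2,985.72 + $1,306.80 + $3,890.04 + $1,825.08 = $10,007.64
Per month = $10,007.64 / 12 = $833.97

$833.97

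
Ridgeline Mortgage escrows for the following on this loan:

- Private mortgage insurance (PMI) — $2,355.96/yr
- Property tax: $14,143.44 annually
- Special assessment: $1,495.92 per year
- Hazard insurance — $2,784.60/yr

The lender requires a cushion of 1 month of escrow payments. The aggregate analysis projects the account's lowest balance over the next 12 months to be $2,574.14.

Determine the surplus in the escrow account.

$842.48

Private mortgage insurance (PMI): $2,355.96 annually
Property tax: $14,143.44 annually
Special assessment: $1,495.92 annually
Hazard insurance: $2,784.60 annually
Combined annual = $2,355.96 + $14,143.44 + $1,495.92 + $2,784.60 = $20,779.92
Monthly = $20,779.92 ÷ 12 = $1,731.66
Required cushion = 1 × $1,731.66 = $1,731.66
Excess over cushion: $2,574.14 − $1,731.66 = $842.48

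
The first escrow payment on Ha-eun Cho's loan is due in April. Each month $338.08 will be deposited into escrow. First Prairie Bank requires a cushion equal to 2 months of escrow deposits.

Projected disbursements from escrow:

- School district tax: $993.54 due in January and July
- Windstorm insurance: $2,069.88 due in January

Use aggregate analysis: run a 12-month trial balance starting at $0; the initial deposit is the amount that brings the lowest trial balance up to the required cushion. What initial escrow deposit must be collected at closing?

Cushion = 2 × $338.08 = $676.16
Trial balance (start $0, +$338.08 each month, − disbursements):
  Apr: +$338.08 → $338.08
  May: +$338.08 → $676.16
  Jun: +$338.08 → $1,014.24
  Jul: +$338.08 − $993.54 → $358.78
  Aug: +$338.08 → $696.86
  Sep: +$338.08 → $1,034.94
  Oct: +$338.08 → $1,373.02
  Nov: +$338.08 → $1,711.10
  Dec: +$338.08 → $2,049.18
  Jan: +$338.08 − $3,063.42 → -$676.16
  Feb: +$338.08 → -$338.08
  Mar: +$338.08 → $0.00
Lowest trial balance = -$676.16 (Jan)
Initial deposit = cushion − low point = $676.16 − (-$676.16) = $1,352.32

$1,352.32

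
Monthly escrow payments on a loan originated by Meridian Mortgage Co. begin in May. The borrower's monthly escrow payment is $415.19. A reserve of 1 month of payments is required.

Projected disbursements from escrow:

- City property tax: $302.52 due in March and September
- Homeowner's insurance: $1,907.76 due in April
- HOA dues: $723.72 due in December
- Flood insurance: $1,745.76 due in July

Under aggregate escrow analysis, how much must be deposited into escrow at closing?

Cushion = 1 × $415.19 = $415.19
Trial balance (start $0, +$415.19 each month, − disbursements):
  May: +$415.19 → $415.19
  Jun: +$415.19 → $830.38
  Jul: +$415.19 − $1,745.76 → -$500.19
  Aug: +$415.19 → -$85.00
  Sep: +$415.19 − $302.52 → $27.67
  Oct: +$415.19 → $442.86
  Nov: +$415.19 → $858.05
  Dec: +$415.19 − $723.72 → $549.52
  Jan: +$415.19 → $964.71
  Feb: +$415.19 → $1,379.90
  Mar: +$415.19 − $302.52 → $1,492.57
  Apr: +$415.19 − $1,907.76 → $0.00
Lowest trial balance = -$500.19 (Jul)
Initial deposit = cushion − low point = $415.19 − (-$500.19) = $915.38

$915.38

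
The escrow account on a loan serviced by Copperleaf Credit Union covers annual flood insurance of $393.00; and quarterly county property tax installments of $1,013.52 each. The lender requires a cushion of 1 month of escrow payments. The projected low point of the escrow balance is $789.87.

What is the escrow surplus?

$419.28

Flood insurance = $393.00/yr
County property tax = $1,013.52 × 4 = $4,054.08/yr
Yearly total = $393.00 + $4,054.08 = $4,447.08
Monthly = $4,447.08 / 12 = $370.59
Required reserve = 1 × $370.59 = $370.59
Surplus = $789.87 − $370.59 = $419.28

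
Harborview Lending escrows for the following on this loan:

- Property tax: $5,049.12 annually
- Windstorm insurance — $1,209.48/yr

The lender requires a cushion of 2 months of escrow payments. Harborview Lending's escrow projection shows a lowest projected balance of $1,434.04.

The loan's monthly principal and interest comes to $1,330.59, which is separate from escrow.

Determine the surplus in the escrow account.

$390.94

Property tax — $5,049.12/yr
Windstorm insurance — $1,209.48/yr
Combined annual = $6,258.60
Per month = $6,258.60 ÷ 12 = $521.55
Cushion = 2 × $521.55 = $1,043.10
Excess over cushion: $1,434.04 − $1,043.10 = $390.94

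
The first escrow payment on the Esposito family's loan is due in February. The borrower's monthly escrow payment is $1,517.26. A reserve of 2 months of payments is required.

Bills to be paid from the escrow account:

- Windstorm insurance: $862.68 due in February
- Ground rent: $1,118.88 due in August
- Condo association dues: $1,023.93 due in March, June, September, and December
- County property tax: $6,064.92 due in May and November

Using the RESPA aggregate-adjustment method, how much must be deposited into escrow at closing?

$5,045.11

Cushion = 2 × $1,517.26 = $3,034.52
Trial balance (start $0, +$1,517.26 each month, − disbursements):
  Feb: +$1,517.26 − $862.68 → $654.58
  Mar: +$1,517.26 − $1,023.93 → $1,147.91
  Apr: +$1,517.26 → $2,665.17
  May: +$1,517.26 − $6,064.92 → -$1,882.49
  Jun: +$1,517.26 − $1,023.93 → -$1,389.16
  Jul: +$1,517.26 → $128.10
  Aug: +$1,517.26 − $1,118.88 → $526.48
  Sep: +$1,517.26 − $1,023.93 → $1,019.81
  Oct: +$1,517.26 → $2,537.07
  Nov: +$1,517.26 − $6,064.92 → -$2,010.59
  Dec: +$1,517.26 − $1,023.93 → -$1,517.26
  Jan: +$1,517.26 → $0.00
Lowest trial balance = -$2,010.59 (Nov)
Initial deposit = cushion − low point = $3,034.52 − (-$2,010.59) = $5,045.11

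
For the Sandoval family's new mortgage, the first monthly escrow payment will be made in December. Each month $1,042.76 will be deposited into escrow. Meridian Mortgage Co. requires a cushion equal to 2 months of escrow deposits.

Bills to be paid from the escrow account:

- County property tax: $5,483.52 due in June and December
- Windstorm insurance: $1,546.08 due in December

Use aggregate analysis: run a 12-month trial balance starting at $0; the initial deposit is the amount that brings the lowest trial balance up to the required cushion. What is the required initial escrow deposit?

Cushion = 2 × $1,042.76 = $2,085.52
Trial balance (start $0, +$1,042.76 each month, − disbursements):
  Dec: +$1,042.76 − $7,029.60 → -$5,986.84
  Jan: +$1,042.76 → -$4,944.08
  Feb: +$1,042.76 → -$3,901.32
  Mar: +$1,042.76 → -$2,858.56
  Apr: +$1,042.76 → -$1,815.80
  May: +$1,042.76 → -$773.04
  Jun: +$1,042.76 − $5,483.52 → -$5,213.80
  Jul: +$1,042.76 → -$4,171.04
  Aug: +$1,042.76 → -$3,128.28
  Sep: +$1,042.76 → -$2,085.52
  Oct: +$1,042.76 → -$1,042.76
  Nov: +$1,042.76 → $0.00
Lowest trial balance = -$5,986.84 (Dec)
Initial deposit = cushion − low point = $2,085.52 − (-$5,986.84) = $8,072.36

$8,072.36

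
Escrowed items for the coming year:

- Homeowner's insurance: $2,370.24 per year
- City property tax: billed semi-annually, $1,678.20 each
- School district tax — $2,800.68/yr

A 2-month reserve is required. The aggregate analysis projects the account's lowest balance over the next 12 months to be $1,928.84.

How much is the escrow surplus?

Homeowner's insurance = $2,370.24 per year
City property tax = $1,678.20 × 2 = $3,356.40 per year
School district tax = $2,800.68 per year
Combined annual = $2,370.24 + $3,356.40 + $2,800.68 = $8,527.32
Monthly = $8,527.32 / 12 = $710.61
Required reserve = 2 × $710.61 = $1,421.22
Excess over cushion: $1,928.84 − $1,421.22 = $507.62

$507.62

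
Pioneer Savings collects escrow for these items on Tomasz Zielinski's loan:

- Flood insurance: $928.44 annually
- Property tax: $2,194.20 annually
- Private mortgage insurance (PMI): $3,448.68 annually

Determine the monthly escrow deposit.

Flood insurance: $928.44 annually
Property tax: $2,194.20 annually
Private mortgage insurance (PMI): $3,448.68 annually
Total per year = $6,571.32
Base monthly escrow = $6,571.32 / 12 = $547.61

$547.61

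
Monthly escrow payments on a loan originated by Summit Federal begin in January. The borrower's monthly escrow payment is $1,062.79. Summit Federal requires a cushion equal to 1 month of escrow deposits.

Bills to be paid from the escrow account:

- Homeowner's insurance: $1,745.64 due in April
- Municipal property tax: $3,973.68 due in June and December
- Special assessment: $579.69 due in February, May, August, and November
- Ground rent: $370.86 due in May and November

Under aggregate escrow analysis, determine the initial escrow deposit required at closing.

$1,935.61

Cushion = 1 × $1,062.79 = $1,062.79
Trial balance (start $0, +$1,062.79 each month, − disbursements):
  Jan: +$1,062.79 → $1,062.79
  Feb: +$1,062.79 − $579.69 → $1,545.89
  Mar: +$1,062.79 → $2,608.68
  Apr: +$1,062.79 − $1,745.64 → $1,925.83
  May: +$1,062.79 − $950.55 → $2,038.07
  Jun: +$1,062.79 − $3,973.68 → -$872.82
  Jul: +$1,062.79 → $189.97
  Aug: +$1,062.79 − $579.69 → $673.07
  Sep: +$1,062.79 → $1,735.86
  Oct: +$1,062.79 → $2,798.65
  Nov: +$1,062.79 − $950.55 → $2,910.89
  Dec: +$1,062.79 − $3,973.68 → $0.00
Lowest trial balance = -$872.82 (Jun)
Initial deposit = cushion − low point = $1,062.79 − (-$872.82) = $1,935.61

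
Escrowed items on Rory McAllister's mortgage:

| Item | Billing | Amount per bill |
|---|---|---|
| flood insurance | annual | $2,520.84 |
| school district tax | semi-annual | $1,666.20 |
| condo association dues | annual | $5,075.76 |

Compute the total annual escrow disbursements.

Flood insurance: $2,520.84 per year
School district tax: $1,666.20 × 2 = $3,332.40 per year
Condo association dues: $5,075.76 per year
Total per year = $2,520.84 + $3,332.40 + $5,075.76 = $10,929.00

$10,929.00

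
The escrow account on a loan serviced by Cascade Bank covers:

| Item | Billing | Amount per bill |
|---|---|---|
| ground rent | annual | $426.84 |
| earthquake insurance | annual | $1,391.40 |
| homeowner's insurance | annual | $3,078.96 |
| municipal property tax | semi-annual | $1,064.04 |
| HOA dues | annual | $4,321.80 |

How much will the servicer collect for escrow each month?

Ground rent — $426.84/yr
Earthquake insurance — $1,391.40/yr
Homeowner's insurance — $3,078.96/yr
Municipal property tax — $1,064.04 × 2 = $2,128.08/yr
HOA dues — $4,321.80/yr
Total annual escrow = $426.84 + $1,391.40 + $3,078.96 + $2,128.08 + $4,321.80 = $11,347.08
Per month = $11,347.08 ÷ 12 = $945.59

$945.59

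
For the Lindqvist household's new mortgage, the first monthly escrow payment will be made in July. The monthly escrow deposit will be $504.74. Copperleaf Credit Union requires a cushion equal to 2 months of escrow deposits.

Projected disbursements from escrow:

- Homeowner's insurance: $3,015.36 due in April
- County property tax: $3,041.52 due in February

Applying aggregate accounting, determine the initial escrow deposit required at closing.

$2,018.96

Cushion = 2 × $504.74 = $1,009.48
Trial balance (start $0, +$504.74 each month, − disbursements):
  Jul: +$504.74 → $504.74
  Aug: +$504.74 → $1,009.48
  Sep: +$504.74 → $1,514.22
  Oct: +$504.74 → $2,018.96
  Nov: +$504.74 → $2,523.70
  Dec: +$504.74 → $3,028.44
  Jan: +$504.74 → $3,533.18
  Feb: +$504.74 − $3,041.52 → $996.40
  Mar: +$504.74 → $1,501.14
  Apr: +$504.74 − $3,015.36 → -$1,009.48
  May: +$504.74 → -$504.74
  Jun: +$504.74 → $0.00
Lowest trial balance = -$1,009.48 (Apr)
Initial deposit = cushion − low point = $1,009.48 − (-$1,009.48) = $2,018.96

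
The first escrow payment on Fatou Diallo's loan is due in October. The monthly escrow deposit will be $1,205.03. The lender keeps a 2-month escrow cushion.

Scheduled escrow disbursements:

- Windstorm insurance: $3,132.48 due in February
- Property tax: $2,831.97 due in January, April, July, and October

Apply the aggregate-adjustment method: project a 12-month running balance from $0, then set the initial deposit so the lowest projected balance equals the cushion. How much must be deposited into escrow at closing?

Cushion = 2 × $1,205.03 = $2,410.06
Trial balance (start $0, +$1,205.03 each month, − disbursements):
  Oct: +$1,205.03 − $2,831.97 → -$1,626.94
  Nov: +$1,205.03 → -$421.91
  Dec: +$1,205.03 → $783.12
  Jan: +$1,205.03 − $2,831.97 → -$843.82
  Feb: +$1,205.03 − $3,132.48 → -$2,771.27
  Mar: +$1,205.03 → -$1,566.24
  Apr: +$1,205.03 − $2,831.97 → -$3,193.18
  May: +$1,205.03 → -$1,988.15
  Jun: +$1,205.03 → -$783.12
  Jul: +$1,205.03 − $2,831.97 → -$2,410.06
  Aug: +$1,205.03 → -$1,205.03
  Sep: +$1,205.03 → $0.00
Lowest trial balance = -$3,193.18 (Apr)
Initial deposit = cushion − low point = $2,410.06 − (-$3,193.18) = $5,603.24

$5,603.24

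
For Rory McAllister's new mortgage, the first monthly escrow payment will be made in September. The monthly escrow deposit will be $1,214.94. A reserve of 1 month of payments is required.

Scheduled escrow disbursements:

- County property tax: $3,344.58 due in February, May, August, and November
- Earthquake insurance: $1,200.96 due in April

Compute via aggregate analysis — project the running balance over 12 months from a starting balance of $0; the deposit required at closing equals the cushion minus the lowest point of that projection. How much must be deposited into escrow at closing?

Cushion = 1 × $1,214.94 = $1,214.94
Trial balance (start $0, +$1,214.94 each month, − disbursements):
  Sep: +$1,214.94 → $1,214.94
  Oct: +$1,214.94 → $2,429.88
  Nov: +$1,214.94 − $3,344.58 → $300.24
  Dec: +$1,214.94 → $1,515.18
  Jan: +$1,214.94 → $2,730.12
  Feb: +$1,214.94 − $3,344.58 → $600.48
  Mar: +$1,214.94 → $1,815.42
  Apr: +$1,214.94 − $1,200.96 → $1,829.40
  May: +$1,214.94 − $3,344.58 → -$300.24
  Jun: +$1,214.94 → $914.70
  Jul: +$1,214.94 → $2,129.64
  Aug: +$1,214.94 − $3,344.58 → $0.00
Lowest trial balance = -$300.24 (May)
Initial deposit = cushion − low point = $1,214.94 − (-$300.24) = $1,515.18

$1,515.18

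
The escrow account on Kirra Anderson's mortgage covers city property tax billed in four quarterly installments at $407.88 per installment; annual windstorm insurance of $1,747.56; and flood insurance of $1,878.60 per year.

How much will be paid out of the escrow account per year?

$5,257.68

City property tax: $407.88 × 4 = $1,631.52 annually
Windstorm insurance: $1,747.56 annually
Flood insurance: $1,878.60 annually
Annual escrow total = $1,631.52 + $1,747.56 + $1,878.60 = $5,257.68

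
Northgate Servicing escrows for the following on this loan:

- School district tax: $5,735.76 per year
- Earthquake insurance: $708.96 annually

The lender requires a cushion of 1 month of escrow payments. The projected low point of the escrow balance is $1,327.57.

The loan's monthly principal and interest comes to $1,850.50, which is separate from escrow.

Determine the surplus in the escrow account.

$790.51

School district tax — $5,735.76 per year
Earthquake insurance — $708.96 per year
Yearly total = $5,735.76 + $708.96 = $6,444.72
Base monthly escrow = $6,444.72 ÷ 12 = $537.06
Required reserve = 1 × $537.06 = $537.06
Surplus = $1,327.57 − $537.06 = $790.51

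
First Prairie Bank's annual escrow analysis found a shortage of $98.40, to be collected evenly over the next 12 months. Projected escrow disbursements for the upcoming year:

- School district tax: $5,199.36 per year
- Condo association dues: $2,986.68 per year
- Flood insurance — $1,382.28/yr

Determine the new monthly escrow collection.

School district tax: $5,199.36 annually
Condo association dues: $2,986.68 annually
Flood insurance: $1,382.28 annually
Total annual escrow = $9,568.32
Monthly escrow = $9,568.32 / 12 = $797.36
Shortage per month = $98.40 ÷ 12 = $8.20
Adjusted monthly = $797.36 + $8.20 = $805.56

$805.56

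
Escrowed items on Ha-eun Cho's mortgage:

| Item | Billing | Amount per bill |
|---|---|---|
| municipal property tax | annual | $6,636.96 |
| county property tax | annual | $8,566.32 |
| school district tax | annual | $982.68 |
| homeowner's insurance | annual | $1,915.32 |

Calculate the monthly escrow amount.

Municipal property tax: $6,636.96 annually
County property tax: $8,566.32 annually
School district tax: $982.68 annually
Homeowner's insurance: $1,915.32 annually
Combined annual = $6,636.96 + $8,566.32 + $982.68 + $1,915.32 = $18,101.28
Monthly = $18,101.28 / 12 = $1,508.44

$1,508.44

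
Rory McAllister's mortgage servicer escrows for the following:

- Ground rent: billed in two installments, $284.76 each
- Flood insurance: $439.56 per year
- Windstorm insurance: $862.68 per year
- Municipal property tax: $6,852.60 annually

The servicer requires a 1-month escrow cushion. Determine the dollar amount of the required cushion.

Ground rent: $284.76 × 2 = $569.52
Flood insurance: $439.56
Windstorm insurance: $862.68
Municipal property tax: $6,852.60
Combined annual = $8,724.36
Monthly escrow = $8,724.36 / 12 = $727.03
Reserve = 1 × $727.03 = $727.03

$727.03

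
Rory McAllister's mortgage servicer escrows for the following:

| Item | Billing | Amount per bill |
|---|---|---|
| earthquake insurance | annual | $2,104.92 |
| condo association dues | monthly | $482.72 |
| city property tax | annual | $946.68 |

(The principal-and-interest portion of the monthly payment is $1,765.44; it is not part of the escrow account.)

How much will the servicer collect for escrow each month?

$737.02

Earthquake insurance = $2,104.92/yr
Condo association dues = $482.72 × 12 = $5,792.64/yr
City property tax = $946.68/yr
Annual escrow total = $8,844.24
Base monthly escrow = $8,844.24 ÷ 12 = $737.02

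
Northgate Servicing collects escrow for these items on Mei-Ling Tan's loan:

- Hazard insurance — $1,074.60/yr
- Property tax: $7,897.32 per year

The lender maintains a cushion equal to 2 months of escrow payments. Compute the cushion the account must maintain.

$1,495.32

Hazard insurance: $1,074.60/yr
Property tax: $7,897.32/yr
Total per year = $1,074.60 + $7,897.32 = $8,971.92
Monthly escrow = $8,971.92 ÷ 12 = $747.66
Required cushion = 2 × $747.66 = $1,495.32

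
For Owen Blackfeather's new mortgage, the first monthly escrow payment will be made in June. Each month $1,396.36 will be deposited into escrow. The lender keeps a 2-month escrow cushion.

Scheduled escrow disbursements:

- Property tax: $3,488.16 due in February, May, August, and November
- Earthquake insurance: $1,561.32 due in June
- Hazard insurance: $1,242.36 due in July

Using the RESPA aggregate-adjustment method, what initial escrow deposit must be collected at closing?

Cushion = 2 × $1,396.36 = $2,792.72
Trial balance (start $0, +$1,396.36 each month, − disbursements):
  Jun: +$1,396.36 − $1,561.32 → -$164.96
  Jul: +$1,396.36 − $1,242.36 → -$10.96
  Aug: +$1,396.36 − $3,488.16 → -$2,102.76
  Sep: +$1,396.36 → -$706.40
  Oct: +$1,396.36 → $689.96
  Nov: +$1,396.36 − $3,488.16 → -$1,401.84
  Dec: +$1,396.36 → -$5.48
  Jan: +$1,396.36 → $1,390.88
  Feb: +$1,396.36 − $3,488.16 → -$700.92
  Mar: +$1,396.36 → $695.44
  Apr: +$1,396.36 → $2,091.80
  May: +$1,396.36 − $3,488.16 → $0.00
Lowest trial balance = -$2,102.76 (Aug)
Initial deposit = cushion − low point = $2,792.72 − (-$2,102.76) = $4,895.48

$4,895.48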